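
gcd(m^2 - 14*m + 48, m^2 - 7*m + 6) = m - 6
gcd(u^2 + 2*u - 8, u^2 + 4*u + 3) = 1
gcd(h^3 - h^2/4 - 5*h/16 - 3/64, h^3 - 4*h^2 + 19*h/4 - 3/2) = 1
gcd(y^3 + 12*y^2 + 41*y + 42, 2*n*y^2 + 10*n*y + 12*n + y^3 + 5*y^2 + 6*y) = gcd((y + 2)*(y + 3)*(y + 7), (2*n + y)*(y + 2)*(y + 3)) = y^2 + 5*y + 6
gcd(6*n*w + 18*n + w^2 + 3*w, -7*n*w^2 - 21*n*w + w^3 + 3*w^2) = w + 3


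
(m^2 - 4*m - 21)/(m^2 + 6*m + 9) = (m - 7)/(m + 3)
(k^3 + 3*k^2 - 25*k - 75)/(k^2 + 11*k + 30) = (k^2 - 2*k - 15)/(k + 6)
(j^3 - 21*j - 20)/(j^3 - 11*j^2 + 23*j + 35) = (j + 4)/(j - 7)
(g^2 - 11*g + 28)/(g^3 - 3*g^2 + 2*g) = (g^2 - 11*g + 28)/(g*(g^2 - 3*g + 2))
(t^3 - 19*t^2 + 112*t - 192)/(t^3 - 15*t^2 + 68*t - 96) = (t - 8)/(t - 4)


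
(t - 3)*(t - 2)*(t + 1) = t^3 - 4*t^2 + t + 6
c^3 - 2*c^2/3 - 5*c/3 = c*(c - 5/3)*(c + 1)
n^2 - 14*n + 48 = (n - 8)*(n - 6)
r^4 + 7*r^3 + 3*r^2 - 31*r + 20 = (r - 1)^2*(r + 4)*(r + 5)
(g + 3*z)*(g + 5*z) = g^2 + 8*g*z + 15*z^2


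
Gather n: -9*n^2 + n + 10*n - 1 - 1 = -9*n^2 + 11*n - 2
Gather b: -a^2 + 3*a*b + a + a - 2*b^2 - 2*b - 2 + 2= -a^2 + 2*a - 2*b^2 + b*(3*a - 2)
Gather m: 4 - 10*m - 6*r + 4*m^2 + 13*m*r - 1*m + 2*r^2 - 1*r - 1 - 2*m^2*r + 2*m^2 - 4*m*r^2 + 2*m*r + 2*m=m^2*(6 - 2*r) + m*(-4*r^2 + 15*r - 9) + 2*r^2 - 7*r + 3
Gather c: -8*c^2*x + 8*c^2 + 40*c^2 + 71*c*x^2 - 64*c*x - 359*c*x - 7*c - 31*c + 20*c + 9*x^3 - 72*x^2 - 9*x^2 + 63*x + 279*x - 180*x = c^2*(48 - 8*x) + c*(71*x^2 - 423*x - 18) + 9*x^3 - 81*x^2 + 162*x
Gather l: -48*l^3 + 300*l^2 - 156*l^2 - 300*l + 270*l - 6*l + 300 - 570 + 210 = -48*l^3 + 144*l^2 - 36*l - 60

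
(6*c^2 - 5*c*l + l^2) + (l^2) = 6*c^2 - 5*c*l + 2*l^2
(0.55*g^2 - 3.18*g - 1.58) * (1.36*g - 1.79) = 0.748*g^3 - 5.3093*g^2 + 3.5434*g + 2.8282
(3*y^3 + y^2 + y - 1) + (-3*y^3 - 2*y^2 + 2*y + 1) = -y^2 + 3*y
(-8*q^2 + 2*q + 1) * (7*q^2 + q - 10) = -56*q^4 + 6*q^3 + 89*q^2 - 19*q - 10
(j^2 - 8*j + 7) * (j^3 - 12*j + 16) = j^5 - 8*j^4 - 5*j^3 + 112*j^2 - 212*j + 112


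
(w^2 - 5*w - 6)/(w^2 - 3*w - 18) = (w + 1)/(w + 3)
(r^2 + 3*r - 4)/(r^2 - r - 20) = (r - 1)/(r - 5)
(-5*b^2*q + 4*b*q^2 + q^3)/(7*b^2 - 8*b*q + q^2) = q*(5*b + q)/(-7*b + q)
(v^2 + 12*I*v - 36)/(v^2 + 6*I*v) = (v + 6*I)/v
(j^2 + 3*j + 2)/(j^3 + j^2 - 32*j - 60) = (j + 1)/(j^2 - j - 30)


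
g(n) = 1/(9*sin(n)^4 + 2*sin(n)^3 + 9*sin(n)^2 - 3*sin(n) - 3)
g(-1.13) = 0.09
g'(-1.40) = 0.04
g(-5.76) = -0.69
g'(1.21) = -0.15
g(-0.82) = 0.17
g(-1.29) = 0.07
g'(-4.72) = -0.00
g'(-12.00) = -12.68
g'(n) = (-36*sin(n)^3*cos(n) - 6*sin(n)^2*cos(n) - 18*sin(n)*cos(n) + 3*cos(n))/(9*sin(n)^4 + 2*sin(n)^3 + 9*sin(n)^2 - 3*sin(n) - 3)^2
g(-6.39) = -0.39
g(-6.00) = -0.33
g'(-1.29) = 0.07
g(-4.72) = 0.07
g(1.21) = 0.09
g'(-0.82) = 0.55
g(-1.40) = 0.07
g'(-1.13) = 0.13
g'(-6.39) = 0.73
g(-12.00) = -1.04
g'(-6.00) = -0.34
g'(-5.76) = -4.99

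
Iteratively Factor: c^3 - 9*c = (c + 3)*(c^2 - 3*c) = c*(c + 3)*(c - 3)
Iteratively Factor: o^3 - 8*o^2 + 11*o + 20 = (o - 5)*(o^2 - 3*o - 4) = (o - 5)*(o - 4)*(o + 1)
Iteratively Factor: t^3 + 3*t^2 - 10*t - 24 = (t - 3)*(t^2 + 6*t + 8) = (t - 3)*(t + 4)*(t + 2)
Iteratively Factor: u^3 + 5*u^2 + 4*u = (u + 1)*(u^2 + 4*u) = (u + 1)*(u + 4)*(u)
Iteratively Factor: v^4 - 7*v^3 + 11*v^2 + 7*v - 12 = (v - 1)*(v^3 - 6*v^2 + 5*v + 12) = (v - 4)*(v - 1)*(v^2 - 2*v - 3) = (v - 4)*(v - 3)*(v - 1)*(v + 1)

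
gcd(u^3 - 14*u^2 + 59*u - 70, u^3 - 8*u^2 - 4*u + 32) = u - 2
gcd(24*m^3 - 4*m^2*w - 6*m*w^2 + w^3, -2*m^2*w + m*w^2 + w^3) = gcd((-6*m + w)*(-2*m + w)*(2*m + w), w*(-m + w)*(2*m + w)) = 2*m + w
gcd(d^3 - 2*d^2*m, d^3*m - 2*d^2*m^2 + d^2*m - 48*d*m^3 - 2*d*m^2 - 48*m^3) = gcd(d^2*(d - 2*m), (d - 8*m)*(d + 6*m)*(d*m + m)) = 1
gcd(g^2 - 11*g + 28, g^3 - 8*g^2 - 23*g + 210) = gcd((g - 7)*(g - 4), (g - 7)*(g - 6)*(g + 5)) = g - 7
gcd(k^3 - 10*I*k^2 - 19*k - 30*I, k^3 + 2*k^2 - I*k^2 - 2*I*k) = 1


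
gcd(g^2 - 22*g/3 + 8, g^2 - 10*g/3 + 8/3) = g - 4/3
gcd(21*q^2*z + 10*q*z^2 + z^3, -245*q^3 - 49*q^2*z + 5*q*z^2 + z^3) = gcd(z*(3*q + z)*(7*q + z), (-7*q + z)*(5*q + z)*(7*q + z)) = 7*q + z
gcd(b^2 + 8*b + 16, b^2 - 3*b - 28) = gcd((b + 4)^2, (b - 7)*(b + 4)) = b + 4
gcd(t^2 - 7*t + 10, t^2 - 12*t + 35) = t - 5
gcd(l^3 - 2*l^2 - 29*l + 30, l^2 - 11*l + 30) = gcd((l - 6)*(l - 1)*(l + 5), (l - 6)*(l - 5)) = l - 6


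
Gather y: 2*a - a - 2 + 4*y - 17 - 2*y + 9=a + 2*y - 10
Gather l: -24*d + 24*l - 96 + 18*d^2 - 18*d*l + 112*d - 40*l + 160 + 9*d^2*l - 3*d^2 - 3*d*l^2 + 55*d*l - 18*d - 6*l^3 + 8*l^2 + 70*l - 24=15*d^2 + 70*d - 6*l^3 + l^2*(8 - 3*d) + l*(9*d^2 + 37*d + 54) + 40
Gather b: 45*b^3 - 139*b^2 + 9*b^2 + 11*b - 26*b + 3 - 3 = 45*b^3 - 130*b^2 - 15*b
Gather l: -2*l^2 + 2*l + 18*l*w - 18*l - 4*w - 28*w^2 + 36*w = -2*l^2 + l*(18*w - 16) - 28*w^2 + 32*w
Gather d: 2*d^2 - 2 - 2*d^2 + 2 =0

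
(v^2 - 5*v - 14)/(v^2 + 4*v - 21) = (v^2 - 5*v - 14)/(v^2 + 4*v - 21)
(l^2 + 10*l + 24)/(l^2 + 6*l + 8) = (l + 6)/(l + 2)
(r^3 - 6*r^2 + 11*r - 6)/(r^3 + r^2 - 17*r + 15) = (r - 2)/(r + 5)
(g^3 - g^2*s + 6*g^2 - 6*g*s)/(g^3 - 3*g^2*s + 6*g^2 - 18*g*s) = (-g + s)/(-g + 3*s)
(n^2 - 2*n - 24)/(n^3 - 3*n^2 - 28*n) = (n - 6)/(n*(n - 7))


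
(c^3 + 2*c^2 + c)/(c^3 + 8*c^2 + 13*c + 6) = c/(c + 6)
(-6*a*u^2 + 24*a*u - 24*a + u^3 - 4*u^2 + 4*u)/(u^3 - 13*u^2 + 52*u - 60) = (-6*a*u + 12*a + u^2 - 2*u)/(u^2 - 11*u + 30)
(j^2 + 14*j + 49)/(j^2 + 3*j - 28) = (j + 7)/(j - 4)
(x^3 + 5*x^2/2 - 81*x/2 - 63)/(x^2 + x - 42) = x + 3/2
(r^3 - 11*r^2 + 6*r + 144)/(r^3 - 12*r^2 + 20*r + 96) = (r + 3)/(r + 2)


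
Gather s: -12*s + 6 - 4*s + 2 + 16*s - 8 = 0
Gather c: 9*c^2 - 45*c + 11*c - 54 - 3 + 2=9*c^2 - 34*c - 55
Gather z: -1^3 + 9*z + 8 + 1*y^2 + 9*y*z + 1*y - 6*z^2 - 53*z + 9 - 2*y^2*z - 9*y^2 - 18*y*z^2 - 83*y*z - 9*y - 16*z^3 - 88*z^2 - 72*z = -8*y^2 - 8*y - 16*z^3 + z^2*(-18*y - 94) + z*(-2*y^2 - 74*y - 116) + 16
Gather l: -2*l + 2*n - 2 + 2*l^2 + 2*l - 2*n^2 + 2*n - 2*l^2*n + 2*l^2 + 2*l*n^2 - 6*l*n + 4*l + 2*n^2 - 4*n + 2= l^2*(4 - 2*n) + l*(2*n^2 - 6*n + 4)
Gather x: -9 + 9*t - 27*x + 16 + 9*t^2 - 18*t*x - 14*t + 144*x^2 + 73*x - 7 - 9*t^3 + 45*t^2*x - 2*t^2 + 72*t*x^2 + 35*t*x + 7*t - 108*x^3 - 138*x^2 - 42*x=-9*t^3 + 7*t^2 + 2*t - 108*x^3 + x^2*(72*t + 6) + x*(45*t^2 + 17*t + 4)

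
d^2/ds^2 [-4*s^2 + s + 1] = -8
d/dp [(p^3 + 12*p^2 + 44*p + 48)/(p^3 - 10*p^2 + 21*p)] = 2*(-11*p^4 - 23*p^3 + 274*p^2 + 480*p - 504)/(p^2*(p^4 - 20*p^3 + 142*p^2 - 420*p + 441))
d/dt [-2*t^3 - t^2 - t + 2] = -6*t^2 - 2*t - 1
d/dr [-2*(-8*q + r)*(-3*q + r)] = 22*q - 4*r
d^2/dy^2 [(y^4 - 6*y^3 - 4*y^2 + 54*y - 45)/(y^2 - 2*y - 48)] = 2*(y^6 - 6*y^5 - 132*y^4 + 502*y^3 + 11385*y^2 - 33426*y - 16740)/(y^6 - 6*y^5 - 132*y^4 + 568*y^3 + 6336*y^2 - 13824*y - 110592)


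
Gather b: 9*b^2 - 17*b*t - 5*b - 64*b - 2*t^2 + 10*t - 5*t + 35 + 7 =9*b^2 + b*(-17*t - 69) - 2*t^2 + 5*t + 42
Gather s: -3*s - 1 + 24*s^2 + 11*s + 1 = 24*s^2 + 8*s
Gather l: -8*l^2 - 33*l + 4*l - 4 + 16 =-8*l^2 - 29*l + 12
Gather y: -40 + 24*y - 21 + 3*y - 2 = 27*y - 63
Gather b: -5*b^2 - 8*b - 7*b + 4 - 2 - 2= -5*b^2 - 15*b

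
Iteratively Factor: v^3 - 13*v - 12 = (v + 1)*(v^2 - v - 12) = (v + 1)*(v + 3)*(v - 4)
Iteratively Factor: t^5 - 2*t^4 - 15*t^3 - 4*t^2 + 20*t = (t + 2)*(t^4 - 4*t^3 - 7*t^2 + 10*t) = t*(t + 2)*(t^3 - 4*t^2 - 7*t + 10) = t*(t + 2)^2*(t^2 - 6*t + 5) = t*(t - 5)*(t + 2)^2*(t - 1)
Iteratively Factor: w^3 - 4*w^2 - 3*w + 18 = (w - 3)*(w^2 - w - 6) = (w - 3)^2*(w + 2)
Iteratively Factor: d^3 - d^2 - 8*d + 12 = (d - 2)*(d^2 + d - 6) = (d - 2)*(d + 3)*(d - 2)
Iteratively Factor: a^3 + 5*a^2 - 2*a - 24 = (a + 4)*(a^2 + a - 6) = (a - 2)*(a + 4)*(a + 3)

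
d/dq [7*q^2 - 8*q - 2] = 14*q - 8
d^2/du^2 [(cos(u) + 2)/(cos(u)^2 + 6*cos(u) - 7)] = (-9*(1 - cos(2*u))^2*cos(u)/4 - (1 - cos(2*u))^2/2 - 151*cos(u)/2 - 81*cos(2*u) - 21*cos(3*u) + cos(5*u)/2 + 177)/((cos(u) - 1)^3*(cos(u) + 7)^3)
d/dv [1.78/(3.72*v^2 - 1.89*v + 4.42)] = (3.3642 - 13.2432*v)/(3.72*v^2 - 1.89*v + 4.42)^2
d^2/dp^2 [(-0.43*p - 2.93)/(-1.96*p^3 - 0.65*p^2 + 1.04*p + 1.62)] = (9.911328*p^5 + 138.357576*p^4 + 61.841494*p^3 - 12.02349*p^2 + 46.652676*p + 11.059828)/(7.529536*p^9 + 7.49112*p^8 - 9.501492*p^7 - 26.345311*p^6 - 7.341672*p^5 + 19.869018*p^4 + 20.877328*p^3 - 0.138996*p^2 - 8.188128*p - 4.251528)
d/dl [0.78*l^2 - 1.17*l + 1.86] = 1.56*l - 1.17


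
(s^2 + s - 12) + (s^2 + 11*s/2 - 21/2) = 2*s^2 + 13*s/2 - 45/2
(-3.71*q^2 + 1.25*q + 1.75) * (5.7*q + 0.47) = -21.147*q^3 + 5.3813*q^2 + 10.5625*q + 0.8225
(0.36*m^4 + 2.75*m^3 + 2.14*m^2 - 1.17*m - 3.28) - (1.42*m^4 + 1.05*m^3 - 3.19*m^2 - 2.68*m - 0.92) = -1.06*m^4 + 1.7*m^3 + 5.33*m^2 + 1.51*m - 2.36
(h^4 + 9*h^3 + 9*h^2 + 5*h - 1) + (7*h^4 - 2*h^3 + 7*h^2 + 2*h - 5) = 8*h^4 + 7*h^3 + 16*h^2 + 7*h - 6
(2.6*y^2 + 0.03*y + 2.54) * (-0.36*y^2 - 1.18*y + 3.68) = -0.936*y^4 - 3.0788*y^3 + 8.6182*y^2 - 2.8868*y + 9.3472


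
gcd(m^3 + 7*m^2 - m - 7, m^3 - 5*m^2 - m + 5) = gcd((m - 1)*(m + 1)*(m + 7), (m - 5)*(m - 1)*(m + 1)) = m^2 - 1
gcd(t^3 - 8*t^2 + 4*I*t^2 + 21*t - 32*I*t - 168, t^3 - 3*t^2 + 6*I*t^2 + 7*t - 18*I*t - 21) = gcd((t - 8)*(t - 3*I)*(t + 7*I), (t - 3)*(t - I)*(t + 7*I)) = t + 7*I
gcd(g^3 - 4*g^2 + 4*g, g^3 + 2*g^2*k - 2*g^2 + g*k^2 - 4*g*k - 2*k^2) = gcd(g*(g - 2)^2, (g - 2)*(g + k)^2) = g - 2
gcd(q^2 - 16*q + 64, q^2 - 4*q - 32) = q - 8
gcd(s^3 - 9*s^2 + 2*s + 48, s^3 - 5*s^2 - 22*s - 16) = s^2 - 6*s - 16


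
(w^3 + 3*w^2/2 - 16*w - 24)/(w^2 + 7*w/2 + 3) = (w^2 - 16)/(w + 2)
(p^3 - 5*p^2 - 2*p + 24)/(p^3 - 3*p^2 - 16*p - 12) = (p^2 - 7*p + 12)/(p^2 - 5*p - 6)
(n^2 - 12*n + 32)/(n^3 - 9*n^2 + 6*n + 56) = (n - 8)/(n^2 - 5*n - 14)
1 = 1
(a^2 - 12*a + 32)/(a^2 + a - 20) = (a - 8)/(a + 5)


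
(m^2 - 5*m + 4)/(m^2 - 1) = (m - 4)/(m + 1)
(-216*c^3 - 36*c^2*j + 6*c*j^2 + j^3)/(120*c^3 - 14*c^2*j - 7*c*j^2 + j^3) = (-36*c^2 - 12*c*j - j^2)/(20*c^2 + c*j - j^2)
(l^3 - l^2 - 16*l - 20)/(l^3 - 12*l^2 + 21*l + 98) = (l^2 - 3*l - 10)/(l^2 - 14*l + 49)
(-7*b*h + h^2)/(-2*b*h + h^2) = (7*b - h)/(2*b - h)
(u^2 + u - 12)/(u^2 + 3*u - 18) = (u + 4)/(u + 6)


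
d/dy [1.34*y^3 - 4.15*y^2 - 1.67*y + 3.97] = 4.02*y^2 - 8.3*y - 1.67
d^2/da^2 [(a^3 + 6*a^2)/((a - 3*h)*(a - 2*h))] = 2*h*(19*a^3*h + 30*a^3 - 90*a^2*h^2 - 108*a^2*h + 108*a*h^3 + 216*h^3)/(a^6 - 15*a^5*h + 93*a^4*h^2 - 305*a^3*h^3 + 558*a^2*h^4 - 540*a*h^5 + 216*h^6)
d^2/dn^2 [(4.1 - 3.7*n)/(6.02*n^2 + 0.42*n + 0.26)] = (-(3.7*n - 4.1)*(12.04*n + 0.42)*(24.08*n + 0.84) + (133.644*n - 46.256)*(6.02*n^2 + 0.42*n + 0.26))/(6.02*n^2 + 0.42*n + 0.26)^3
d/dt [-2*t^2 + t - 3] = 1 - 4*t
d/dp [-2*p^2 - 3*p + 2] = -4*p - 3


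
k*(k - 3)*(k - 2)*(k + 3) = k^4 - 2*k^3 - 9*k^2 + 18*k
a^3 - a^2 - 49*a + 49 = (a - 7)*(a - 1)*(a + 7)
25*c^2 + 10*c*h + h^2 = (5*c + h)^2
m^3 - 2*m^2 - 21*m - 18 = (m - 6)*(m + 1)*(m + 3)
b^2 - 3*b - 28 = (b - 7)*(b + 4)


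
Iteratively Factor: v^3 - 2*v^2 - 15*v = (v)*(v^2 - 2*v - 15) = v*(v + 3)*(v - 5)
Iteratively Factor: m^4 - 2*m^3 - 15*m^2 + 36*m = (m + 4)*(m^3 - 6*m^2 + 9*m) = (m - 3)*(m + 4)*(m^2 - 3*m) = (m - 3)^2*(m + 4)*(m)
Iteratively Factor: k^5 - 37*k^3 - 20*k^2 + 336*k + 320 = (k + 4)*(k^4 - 4*k^3 - 21*k^2 + 64*k + 80) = (k + 4)^2*(k^3 - 8*k^2 + 11*k + 20) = (k + 1)*(k + 4)^2*(k^2 - 9*k + 20) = (k - 5)*(k + 1)*(k + 4)^2*(k - 4)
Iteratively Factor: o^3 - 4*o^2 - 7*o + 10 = (o - 5)*(o^2 + o - 2) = (o - 5)*(o - 1)*(o + 2)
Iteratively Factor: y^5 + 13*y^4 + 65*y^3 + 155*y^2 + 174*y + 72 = (y + 4)*(y^4 + 9*y^3 + 29*y^2 + 39*y + 18) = (y + 3)*(y + 4)*(y^3 + 6*y^2 + 11*y + 6) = (y + 2)*(y + 3)*(y + 4)*(y^2 + 4*y + 3) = (y + 2)*(y + 3)^2*(y + 4)*(y + 1)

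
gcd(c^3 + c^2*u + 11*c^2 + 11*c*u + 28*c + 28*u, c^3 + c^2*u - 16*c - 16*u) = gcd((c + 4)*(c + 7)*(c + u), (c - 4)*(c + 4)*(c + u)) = c^2 + c*u + 4*c + 4*u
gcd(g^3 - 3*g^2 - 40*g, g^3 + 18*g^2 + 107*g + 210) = g + 5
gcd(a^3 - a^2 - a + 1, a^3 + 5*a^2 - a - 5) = a^2 - 1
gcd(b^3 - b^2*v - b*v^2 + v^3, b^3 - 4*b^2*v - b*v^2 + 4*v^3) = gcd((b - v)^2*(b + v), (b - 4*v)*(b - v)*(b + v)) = -b^2 + v^2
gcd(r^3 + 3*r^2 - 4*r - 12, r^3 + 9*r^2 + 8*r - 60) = r - 2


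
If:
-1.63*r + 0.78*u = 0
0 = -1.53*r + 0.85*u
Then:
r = 0.00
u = 0.00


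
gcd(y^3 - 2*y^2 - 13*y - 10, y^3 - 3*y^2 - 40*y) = 1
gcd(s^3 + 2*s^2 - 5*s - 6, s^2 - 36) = 1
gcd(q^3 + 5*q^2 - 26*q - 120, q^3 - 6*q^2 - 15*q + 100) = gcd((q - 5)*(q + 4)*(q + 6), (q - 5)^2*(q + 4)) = q^2 - q - 20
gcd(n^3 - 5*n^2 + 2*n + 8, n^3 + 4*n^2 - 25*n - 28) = n^2 - 3*n - 4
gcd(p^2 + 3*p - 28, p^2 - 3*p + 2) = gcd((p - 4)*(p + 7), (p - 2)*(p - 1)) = 1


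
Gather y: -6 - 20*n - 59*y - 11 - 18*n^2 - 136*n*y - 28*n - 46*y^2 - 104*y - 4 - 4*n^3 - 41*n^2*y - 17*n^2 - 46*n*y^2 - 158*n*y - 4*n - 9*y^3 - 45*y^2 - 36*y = -4*n^3 - 35*n^2 - 52*n - 9*y^3 + y^2*(-46*n - 91) + y*(-41*n^2 - 294*n - 199) - 21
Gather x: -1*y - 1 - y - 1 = -2*y - 2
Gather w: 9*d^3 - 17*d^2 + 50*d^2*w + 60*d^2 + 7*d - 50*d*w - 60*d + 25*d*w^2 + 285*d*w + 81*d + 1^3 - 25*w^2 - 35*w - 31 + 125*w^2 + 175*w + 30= 9*d^3 + 43*d^2 + 28*d + w^2*(25*d + 100) + w*(50*d^2 + 235*d + 140)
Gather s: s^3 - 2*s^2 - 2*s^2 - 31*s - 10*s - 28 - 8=s^3 - 4*s^2 - 41*s - 36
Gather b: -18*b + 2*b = -16*b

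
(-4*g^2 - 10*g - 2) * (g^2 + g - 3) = -4*g^4 - 14*g^3 + 28*g + 6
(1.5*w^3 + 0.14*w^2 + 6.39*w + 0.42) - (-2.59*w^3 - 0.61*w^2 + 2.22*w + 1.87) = 4.09*w^3 + 0.75*w^2 + 4.17*w - 1.45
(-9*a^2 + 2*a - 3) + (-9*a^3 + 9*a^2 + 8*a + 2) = -9*a^3 + 10*a - 1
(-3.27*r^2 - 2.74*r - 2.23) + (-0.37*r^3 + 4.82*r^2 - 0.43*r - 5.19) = -0.37*r^3 + 1.55*r^2 - 3.17*r - 7.42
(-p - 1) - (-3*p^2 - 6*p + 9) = 3*p^2 + 5*p - 10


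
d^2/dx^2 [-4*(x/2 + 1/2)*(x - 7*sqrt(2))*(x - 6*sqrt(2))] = -12*x - 4 + 52*sqrt(2)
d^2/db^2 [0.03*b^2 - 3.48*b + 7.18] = 0.0600000000000000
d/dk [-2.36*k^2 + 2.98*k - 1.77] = 2.98 - 4.72*k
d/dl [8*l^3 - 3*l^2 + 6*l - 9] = 24*l^2 - 6*l + 6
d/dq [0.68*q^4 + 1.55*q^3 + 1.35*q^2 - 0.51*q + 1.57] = 2.72*q^3 + 4.65*q^2 + 2.7*q - 0.51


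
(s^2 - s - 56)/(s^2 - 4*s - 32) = (s + 7)/(s + 4)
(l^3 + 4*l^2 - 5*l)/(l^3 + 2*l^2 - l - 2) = l*(l + 5)/(l^2 + 3*l + 2)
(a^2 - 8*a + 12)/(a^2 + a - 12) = (a^2 - 8*a + 12)/(a^2 + a - 12)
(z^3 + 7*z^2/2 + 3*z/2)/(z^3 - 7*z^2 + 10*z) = (2*z^2 + 7*z + 3)/(2*(z^2 - 7*z + 10))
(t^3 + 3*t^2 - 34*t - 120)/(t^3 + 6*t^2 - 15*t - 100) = (t^2 - 2*t - 24)/(t^2 + t - 20)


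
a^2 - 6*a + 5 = (a - 5)*(a - 1)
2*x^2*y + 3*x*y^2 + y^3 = y*(x + y)*(2*x + y)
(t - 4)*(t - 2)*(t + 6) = t^3 - 28*t + 48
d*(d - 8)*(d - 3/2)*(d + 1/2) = d^4 - 9*d^3 + 29*d^2/4 + 6*d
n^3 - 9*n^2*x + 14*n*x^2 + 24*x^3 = (n - 6*x)*(n - 4*x)*(n + x)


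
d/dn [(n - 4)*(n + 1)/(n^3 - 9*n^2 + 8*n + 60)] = (-n^4 + 6*n^3 - 7*n^2 + 48*n - 148)/(n^6 - 18*n^5 + 97*n^4 - 24*n^3 - 1016*n^2 + 960*n + 3600)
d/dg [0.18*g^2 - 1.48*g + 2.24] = 0.36*g - 1.48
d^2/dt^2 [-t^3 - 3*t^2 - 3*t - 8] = -6*t - 6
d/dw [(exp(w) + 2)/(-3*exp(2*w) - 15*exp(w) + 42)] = ((exp(w) + 2)*(2*exp(w) + 5) - exp(2*w) - 5*exp(w) + 14)*exp(w)/(3*(exp(2*w) + 5*exp(w) - 14)^2)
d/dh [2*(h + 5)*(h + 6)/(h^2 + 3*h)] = 4*(-4*h^2 - 30*h - 45)/(h^2*(h^2 + 6*h + 9))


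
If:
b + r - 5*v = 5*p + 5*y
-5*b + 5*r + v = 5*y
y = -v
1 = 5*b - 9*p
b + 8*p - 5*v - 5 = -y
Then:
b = 13/14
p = 17/42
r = 23/21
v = -5/36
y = 5/36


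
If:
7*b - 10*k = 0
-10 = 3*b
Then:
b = -10/3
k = -7/3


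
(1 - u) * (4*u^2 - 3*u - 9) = -4*u^3 + 7*u^2 + 6*u - 9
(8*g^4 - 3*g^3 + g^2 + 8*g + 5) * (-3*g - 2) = -24*g^5 - 7*g^4 + 3*g^3 - 26*g^2 - 31*g - 10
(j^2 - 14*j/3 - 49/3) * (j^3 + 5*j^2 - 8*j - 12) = j^5 + j^4/3 - 143*j^3/3 - 169*j^2/3 + 560*j/3 + 196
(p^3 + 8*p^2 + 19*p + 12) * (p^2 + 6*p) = p^5 + 14*p^4 + 67*p^3 + 126*p^2 + 72*p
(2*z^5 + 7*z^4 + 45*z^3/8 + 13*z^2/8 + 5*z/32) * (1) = 2*z^5 + 7*z^4 + 45*z^3/8 + 13*z^2/8 + 5*z/32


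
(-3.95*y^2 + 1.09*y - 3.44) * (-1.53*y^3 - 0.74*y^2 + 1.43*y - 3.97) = 6.0435*y^5 + 1.2553*y^4 - 1.1919*y^3 + 19.7858*y^2 - 9.2465*y + 13.6568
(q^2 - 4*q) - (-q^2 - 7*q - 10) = 2*q^2 + 3*q + 10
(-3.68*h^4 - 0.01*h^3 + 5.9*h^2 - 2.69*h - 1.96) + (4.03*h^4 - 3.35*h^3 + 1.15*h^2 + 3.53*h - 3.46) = 0.35*h^4 - 3.36*h^3 + 7.05*h^2 + 0.84*h - 5.42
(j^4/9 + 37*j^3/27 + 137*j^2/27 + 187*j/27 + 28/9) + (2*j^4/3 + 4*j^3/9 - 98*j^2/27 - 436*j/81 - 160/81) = 7*j^4/9 + 49*j^3/27 + 13*j^2/9 + 125*j/81 + 92/81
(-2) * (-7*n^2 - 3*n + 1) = 14*n^2 + 6*n - 2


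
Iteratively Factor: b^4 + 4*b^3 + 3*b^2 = (b)*(b^3 + 4*b^2 + 3*b) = b*(b + 1)*(b^2 + 3*b) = b*(b + 1)*(b + 3)*(b)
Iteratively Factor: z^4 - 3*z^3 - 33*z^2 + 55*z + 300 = (z + 3)*(z^3 - 6*z^2 - 15*z + 100) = (z - 5)*(z + 3)*(z^2 - z - 20) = (z - 5)*(z + 3)*(z + 4)*(z - 5)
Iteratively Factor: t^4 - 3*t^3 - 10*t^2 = (t)*(t^3 - 3*t^2 - 10*t) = t*(t - 5)*(t^2 + 2*t) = t*(t - 5)*(t + 2)*(t)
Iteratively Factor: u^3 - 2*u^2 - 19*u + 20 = (u - 5)*(u^2 + 3*u - 4) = (u - 5)*(u - 1)*(u + 4)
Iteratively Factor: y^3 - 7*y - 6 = (y + 2)*(y^2 - 2*y - 3) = (y + 1)*(y + 2)*(y - 3)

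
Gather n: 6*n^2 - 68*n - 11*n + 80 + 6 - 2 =6*n^2 - 79*n + 84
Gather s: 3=3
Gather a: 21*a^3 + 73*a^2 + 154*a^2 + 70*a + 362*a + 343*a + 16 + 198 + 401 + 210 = 21*a^3 + 227*a^2 + 775*a + 825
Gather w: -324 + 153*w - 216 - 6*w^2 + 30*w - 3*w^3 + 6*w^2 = -3*w^3 + 183*w - 540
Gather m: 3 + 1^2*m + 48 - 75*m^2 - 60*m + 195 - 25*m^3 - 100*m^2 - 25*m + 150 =-25*m^3 - 175*m^2 - 84*m + 396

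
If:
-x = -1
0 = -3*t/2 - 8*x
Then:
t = -16/3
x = 1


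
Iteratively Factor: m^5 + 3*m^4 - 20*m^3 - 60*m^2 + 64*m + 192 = (m + 4)*(m^4 - m^3 - 16*m^2 + 4*m + 48) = (m - 4)*(m + 4)*(m^3 + 3*m^2 - 4*m - 12) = (m - 4)*(m - 2)*(m + 4)*(m^2 + 5*m + 6) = (m - 4)*(m - 2)*(m + 3)*(m + 4)*(m + 2)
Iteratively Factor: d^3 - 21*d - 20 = (d + 4)*(d^2 - 4*d - 5) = (d + 1)*(d + 4)*(d - 5)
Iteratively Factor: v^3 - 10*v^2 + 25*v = (v)*(v^2 - 10*v + 25) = v*(v - 5)*(v - 5)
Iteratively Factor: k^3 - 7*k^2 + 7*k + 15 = (k + 1)*(k^2 - 8*k + 15) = (k - 5)*(k + 1)*(k - 3)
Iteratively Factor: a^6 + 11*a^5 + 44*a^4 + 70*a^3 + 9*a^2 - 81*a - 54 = (a + 2)*(a^5 + 9*a^4 + 26*a^3 + 18*a^2 - 27*a - 27) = (a + 2)*(a + 3)*(a^4 + 6*a^3 + 8*a^2 - 6*a - 9) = (a + 2)*(a + 3)^2*(a^3 + 3*a^2 - a - 3) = (a - 1)*(a + 2)*(a + 3)^2*(a^2 + 4*a + 3) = (a - 1)*(a + 1)*(a + 2)*(a + 3)^2*(a + 3)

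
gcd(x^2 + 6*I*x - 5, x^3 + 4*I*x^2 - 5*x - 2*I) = x + I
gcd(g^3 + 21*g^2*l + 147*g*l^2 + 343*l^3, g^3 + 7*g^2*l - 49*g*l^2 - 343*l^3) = g^2 + 14*g*l + 49*l^2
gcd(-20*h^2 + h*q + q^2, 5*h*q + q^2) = 5*h + q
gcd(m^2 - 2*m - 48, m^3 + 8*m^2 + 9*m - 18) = m + 6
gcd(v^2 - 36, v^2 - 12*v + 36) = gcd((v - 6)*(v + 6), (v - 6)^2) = v - 6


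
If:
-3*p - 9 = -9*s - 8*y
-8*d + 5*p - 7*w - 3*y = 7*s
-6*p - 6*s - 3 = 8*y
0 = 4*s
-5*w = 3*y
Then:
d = -71/96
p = -4/3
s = 0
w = -3/8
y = 5/8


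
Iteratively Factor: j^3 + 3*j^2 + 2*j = (j)*(j^2 + 3*j + 2) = j*(j + 2)*(j + 1)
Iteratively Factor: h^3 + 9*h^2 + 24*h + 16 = (h + 1)*(h^2 + 8*h + 16) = (h + 1)*(h + 4)*(h + 4)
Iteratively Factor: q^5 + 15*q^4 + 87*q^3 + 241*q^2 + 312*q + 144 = (q + 1)*(q^4 + 14*q^3 + 73*q^2 + 168*q + 144) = (q + 1)*(q + 3)*(q^3 + 11*q^2 + 40*q + 48) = (q + 1)*(q + 3)*(q + 4)*(q^2 + 7*q + 12) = (q + 1)*(q + 3)*(q + 4)^2*(q + 3)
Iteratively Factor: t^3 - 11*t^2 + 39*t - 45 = (t - 3)*(t^2 - 8*t + 15) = (t - 5)*(t - 3)*(t - 3)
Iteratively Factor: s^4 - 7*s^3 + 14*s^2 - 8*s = (s)*(s^3 - 7*s^2 + 14*s - 8) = s*(s - 4)*(s^2 - 3*s + 2) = s*(s - 4)*(s - 1)*(s - 2)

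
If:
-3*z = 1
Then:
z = -1/3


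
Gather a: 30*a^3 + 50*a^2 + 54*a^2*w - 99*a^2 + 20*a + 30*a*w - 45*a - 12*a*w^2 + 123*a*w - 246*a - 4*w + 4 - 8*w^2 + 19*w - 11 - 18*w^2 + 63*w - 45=30*a^3 + a^2*(54*w - 49) + a*(-12*w^2 + 153*w - 271) - 26*w^2 + 78*w - 52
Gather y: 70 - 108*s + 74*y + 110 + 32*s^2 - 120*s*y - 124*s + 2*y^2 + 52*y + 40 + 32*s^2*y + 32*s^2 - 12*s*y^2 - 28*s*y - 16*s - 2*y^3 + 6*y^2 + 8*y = 64*s^2 - 248*s - 2*y^3 + y^2*(8 - 12*s) + y*(32*s^2 - 148*s + 134) + 220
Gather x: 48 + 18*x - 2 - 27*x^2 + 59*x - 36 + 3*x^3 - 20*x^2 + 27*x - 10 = 3*x^3 - 47*x^2 + 104*x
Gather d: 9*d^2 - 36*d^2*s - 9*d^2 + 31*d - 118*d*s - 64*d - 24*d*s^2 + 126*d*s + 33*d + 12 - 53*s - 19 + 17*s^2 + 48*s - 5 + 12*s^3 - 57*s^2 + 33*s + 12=-36*d^2*s + d*(-24*s^2 + 8*s) + 12*s^3 - 40*s^2 + 28*s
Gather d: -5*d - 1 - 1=-5*d - 2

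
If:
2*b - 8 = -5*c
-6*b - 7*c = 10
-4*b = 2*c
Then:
No Solution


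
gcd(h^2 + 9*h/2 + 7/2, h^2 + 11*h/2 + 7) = h + 7/2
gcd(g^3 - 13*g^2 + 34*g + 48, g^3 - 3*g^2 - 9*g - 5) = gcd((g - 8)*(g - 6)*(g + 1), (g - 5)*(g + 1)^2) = g + 1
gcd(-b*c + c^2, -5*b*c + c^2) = c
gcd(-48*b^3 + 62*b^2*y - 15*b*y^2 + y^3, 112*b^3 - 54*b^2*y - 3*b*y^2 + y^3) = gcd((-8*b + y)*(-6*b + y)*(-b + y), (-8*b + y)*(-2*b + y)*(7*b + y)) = -8*b + y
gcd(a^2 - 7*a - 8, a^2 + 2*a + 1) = a + 1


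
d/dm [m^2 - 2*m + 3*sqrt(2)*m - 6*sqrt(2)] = 2*m - 2 + 3*sqrt(2)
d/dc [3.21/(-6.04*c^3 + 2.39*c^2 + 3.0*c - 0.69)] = (58.1652*c^2 - 15.3438*c - 9.63)/(6.04*c^3 - 2.39*c^2 - 3.0*c + 0.69)^2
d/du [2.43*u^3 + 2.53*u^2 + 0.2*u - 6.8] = 7.29*u^2 + 5.06*u + 0.2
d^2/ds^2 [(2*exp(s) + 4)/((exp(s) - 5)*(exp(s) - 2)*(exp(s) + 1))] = 8*(exp(6*s) - 27*exp(4*s) + 47*exp(3*s) + 18*exp(2*s) + 117*exp(s) + 10)*exp(s)/(exp(9*s) - 18*exp(8*s) + 117*exp(7*s) - 294*exp(6*s) - 9*exp(5*s) + 1098*exp(4*s) - 753*exp(3*s) - 1530*exp(2*s) + 900*exp(s) + 1000)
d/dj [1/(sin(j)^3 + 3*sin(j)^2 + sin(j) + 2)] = (-6*sin(j) + 3*cos(j)^2 - 4)*cos(j)/(sin(j)^3 + 3*sin(j)^2 + sin(j) + 2)^2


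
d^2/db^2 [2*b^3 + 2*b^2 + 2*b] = 12*b + 4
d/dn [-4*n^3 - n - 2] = -12*n^2 - 1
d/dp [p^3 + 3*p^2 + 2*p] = 3*p^2 + 6*p + 2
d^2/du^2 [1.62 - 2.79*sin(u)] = 2.79*sin(u)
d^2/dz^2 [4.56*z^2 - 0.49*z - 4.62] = 9.12000000000000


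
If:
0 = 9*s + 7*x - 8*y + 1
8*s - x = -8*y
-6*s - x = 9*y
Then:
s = -17/433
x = -24/433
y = 14/433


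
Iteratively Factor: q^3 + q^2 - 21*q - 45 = (q + 3)*(q^2 - 2*q - 15) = (q - 5)*(q + 3)*(q + 3)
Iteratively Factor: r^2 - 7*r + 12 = (r - 3)*(r - 4)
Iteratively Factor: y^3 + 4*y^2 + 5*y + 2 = (y + 2)*(y^2 + 2*y + 1) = (y + 1)*(y + 2)*(y + 1)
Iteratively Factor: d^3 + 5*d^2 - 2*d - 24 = (d - 2)*(d^2 + 7*d + 12) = (d - 2)*(d + 4)*(d + 3)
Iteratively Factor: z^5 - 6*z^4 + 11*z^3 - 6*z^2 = (z - 3)*(z^4 - 3*z^3 + 2*z^2) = z*(z - 3)*(z^3 - 3*z^2 + 2*z) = z*(z - 3)*(z - 2)*(z^2 - z) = z^2*(z - 3)*(z - 2)*(z - 1)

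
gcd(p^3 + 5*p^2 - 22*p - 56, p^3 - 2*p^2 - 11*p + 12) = p - 4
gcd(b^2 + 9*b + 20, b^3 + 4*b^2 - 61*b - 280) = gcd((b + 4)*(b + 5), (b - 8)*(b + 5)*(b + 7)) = b + 5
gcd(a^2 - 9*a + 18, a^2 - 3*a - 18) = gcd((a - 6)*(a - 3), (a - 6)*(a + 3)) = a - 6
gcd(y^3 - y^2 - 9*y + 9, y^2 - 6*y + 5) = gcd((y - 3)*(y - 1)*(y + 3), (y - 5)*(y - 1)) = y - 1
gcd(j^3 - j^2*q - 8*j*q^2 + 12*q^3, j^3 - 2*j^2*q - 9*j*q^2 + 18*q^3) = -j^2 - j*q + 6*q^2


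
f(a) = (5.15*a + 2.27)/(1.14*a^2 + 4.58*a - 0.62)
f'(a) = (-2.28*a - 4.58)*(5.15*a + 2.27)/(1.14*a^2 + 4.58*a - 0.62)^2 + 5.15/(1.14*a^2 + 4.58*a - 0.62)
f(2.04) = 0.95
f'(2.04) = -0.27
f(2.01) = 0.96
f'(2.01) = -0.27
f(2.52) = 0.84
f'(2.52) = -0.19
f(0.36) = 3.51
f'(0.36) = -11.71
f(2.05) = 0.95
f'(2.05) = -0.27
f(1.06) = 1.40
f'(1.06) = -0.84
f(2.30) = 0.89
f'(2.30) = -0.22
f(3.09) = 0.74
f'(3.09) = -0.14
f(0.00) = -3.66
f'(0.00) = -35.35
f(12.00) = 0.29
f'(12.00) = -0.02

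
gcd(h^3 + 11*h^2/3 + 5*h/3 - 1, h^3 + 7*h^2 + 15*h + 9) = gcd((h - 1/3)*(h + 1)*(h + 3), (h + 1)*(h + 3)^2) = h^2 + 4*h + 3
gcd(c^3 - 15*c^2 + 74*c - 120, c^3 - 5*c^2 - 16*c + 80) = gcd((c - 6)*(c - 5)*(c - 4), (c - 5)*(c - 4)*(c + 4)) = c^2 - 9*c + 20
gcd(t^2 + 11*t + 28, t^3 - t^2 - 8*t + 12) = 1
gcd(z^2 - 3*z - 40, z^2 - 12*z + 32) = z - 8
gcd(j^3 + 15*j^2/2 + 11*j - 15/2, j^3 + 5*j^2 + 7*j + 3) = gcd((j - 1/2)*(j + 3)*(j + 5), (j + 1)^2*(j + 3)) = j + 3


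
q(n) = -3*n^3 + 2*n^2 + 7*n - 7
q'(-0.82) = -2.33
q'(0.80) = 4.44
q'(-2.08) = -40.26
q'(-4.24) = -171.76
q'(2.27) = -30.30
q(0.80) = -1.66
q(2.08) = -10.78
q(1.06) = -0.91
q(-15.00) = 10463.00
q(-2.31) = 24.48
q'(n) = -9*n^2 + 4*n + 7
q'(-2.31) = -50.26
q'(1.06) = 1.13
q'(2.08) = -23.62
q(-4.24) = 227.95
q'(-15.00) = -2078.00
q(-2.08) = 14.09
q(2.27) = -15.90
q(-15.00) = 10463.00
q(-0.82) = -9.74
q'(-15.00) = -2078.00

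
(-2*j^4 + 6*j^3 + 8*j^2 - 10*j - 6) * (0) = 0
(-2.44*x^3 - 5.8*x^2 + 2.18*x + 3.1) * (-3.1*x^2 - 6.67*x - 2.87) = 7.564*x^5 + 34.2548*x^4 + 38.9308*x^3 - 7.5046*x^2 - 26.9336*x - 8.897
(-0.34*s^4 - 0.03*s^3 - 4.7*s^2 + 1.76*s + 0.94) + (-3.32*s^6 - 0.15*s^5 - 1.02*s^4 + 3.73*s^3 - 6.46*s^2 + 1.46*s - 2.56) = -3.32*s^6 - 0.15*s^5 - 1.36*s^4 + 3.7*s^3 - 11.16*s^2 + 3.22*s - 1.62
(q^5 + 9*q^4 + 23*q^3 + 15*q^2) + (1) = q^5 + 9*q^4 + 23*q^3 + 15*q^2 + 1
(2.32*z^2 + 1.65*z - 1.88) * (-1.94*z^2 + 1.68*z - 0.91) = -4.5008*z^4 + 0.6966*z^3 + 4.308*z^2 - 4.6599*z + 1.7108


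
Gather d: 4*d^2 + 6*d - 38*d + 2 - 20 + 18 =4*d^2 - 32*d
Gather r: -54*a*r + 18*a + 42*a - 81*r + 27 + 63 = 60*a + r*(-54*a - 81) + 90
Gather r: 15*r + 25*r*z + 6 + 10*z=r*(25*z + 15) + 10*z + 6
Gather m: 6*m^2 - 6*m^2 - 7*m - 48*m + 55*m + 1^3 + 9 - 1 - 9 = 0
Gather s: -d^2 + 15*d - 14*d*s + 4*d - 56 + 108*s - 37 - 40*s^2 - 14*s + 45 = -d^2 + 19*d - 40*s^2 + s*(94 - 14*d) - 48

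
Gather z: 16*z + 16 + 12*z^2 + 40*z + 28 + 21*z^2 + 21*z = 33*z^2 + 77*z + 44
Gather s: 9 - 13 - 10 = -14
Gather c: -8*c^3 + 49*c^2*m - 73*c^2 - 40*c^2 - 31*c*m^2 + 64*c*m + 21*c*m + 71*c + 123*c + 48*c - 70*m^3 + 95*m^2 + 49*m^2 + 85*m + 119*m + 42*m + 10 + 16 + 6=-8*c^3 + c^2*(49*m - 113) + c*(-31*m^2 + 85*m + 242) - 70*m^3 + 144*m^2 + 246*m + 32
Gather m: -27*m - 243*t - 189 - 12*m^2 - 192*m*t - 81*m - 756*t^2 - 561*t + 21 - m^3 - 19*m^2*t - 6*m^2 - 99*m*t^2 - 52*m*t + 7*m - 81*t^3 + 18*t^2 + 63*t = -m^3 + m^2*(-19*t - 18) + m*(-99*t^2 - 244*t - 101) - 81*t^3 - 738*t^2 - 741*t - 168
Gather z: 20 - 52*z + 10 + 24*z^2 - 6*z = 24*z^2 - 58*z + 30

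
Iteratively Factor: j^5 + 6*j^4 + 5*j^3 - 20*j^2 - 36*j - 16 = (j - 2)*(j^4 + 8*j^3 + 21*j^2 + 22*j + 8) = (j - 2)*(j + 1)*(j^3 + 7*j^2 + 14*j + 8) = (j - 2)*(j + 1)*(j + 2)*(j^2 + 5*j + 4) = (j - 2)*(j + 1)^2*(j + 2)*(j + 4)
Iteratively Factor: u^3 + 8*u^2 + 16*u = (u + 4)*(u^2 + 4*u) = u*(u + 4)*(u + 4)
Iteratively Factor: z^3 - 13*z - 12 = (z + 1)*(z^2 - z - 12) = (z - 4)*(z + 1)*(z + 3)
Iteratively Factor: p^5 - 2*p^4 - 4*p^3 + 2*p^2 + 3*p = (p - 3)*(p^4 + p^3 - p^2 - p) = (p - 3)*(p - 1)*(p^3 + 2*p^2 + p) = (p - 3)*(p - 1)*(p + 1)*(p^2 + p) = p*(p - 3)*(p - 1)*(p + 1)*(p + 1)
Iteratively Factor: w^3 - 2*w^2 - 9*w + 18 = (w + 3)*(w^2 - 5*w + 6) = (w - 2)*(w + 3)*(w - 3)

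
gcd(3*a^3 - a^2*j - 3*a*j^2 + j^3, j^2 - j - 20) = 1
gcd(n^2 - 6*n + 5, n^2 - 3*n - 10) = n - 5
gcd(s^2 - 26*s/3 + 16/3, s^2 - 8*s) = s - 8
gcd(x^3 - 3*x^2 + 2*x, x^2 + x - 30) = 1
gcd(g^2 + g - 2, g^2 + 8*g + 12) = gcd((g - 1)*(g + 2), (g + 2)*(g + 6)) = g + 2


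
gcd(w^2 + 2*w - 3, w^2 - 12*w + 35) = 1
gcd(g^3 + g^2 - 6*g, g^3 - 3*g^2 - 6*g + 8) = 1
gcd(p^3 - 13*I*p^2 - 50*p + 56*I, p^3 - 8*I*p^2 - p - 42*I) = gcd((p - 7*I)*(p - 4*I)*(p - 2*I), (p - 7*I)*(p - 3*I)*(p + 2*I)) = p - 7*I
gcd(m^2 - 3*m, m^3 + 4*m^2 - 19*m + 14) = 1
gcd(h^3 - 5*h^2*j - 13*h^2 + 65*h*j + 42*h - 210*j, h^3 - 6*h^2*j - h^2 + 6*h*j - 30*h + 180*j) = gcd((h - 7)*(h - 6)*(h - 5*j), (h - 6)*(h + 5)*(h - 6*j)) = h - 6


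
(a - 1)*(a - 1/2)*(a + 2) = a^3 + a^2/2 - 5*a/2 + 1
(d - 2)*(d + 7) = d^2 + 5*d - 14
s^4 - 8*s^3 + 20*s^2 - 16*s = s*(s - 4)*(s - 2)^2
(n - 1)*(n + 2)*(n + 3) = n^3 + 4*n^2 + n - 6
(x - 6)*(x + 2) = x^2 - 4*x - 12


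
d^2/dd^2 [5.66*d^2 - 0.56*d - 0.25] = 11.3200000000000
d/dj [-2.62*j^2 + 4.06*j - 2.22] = 4.06 - 5.24*j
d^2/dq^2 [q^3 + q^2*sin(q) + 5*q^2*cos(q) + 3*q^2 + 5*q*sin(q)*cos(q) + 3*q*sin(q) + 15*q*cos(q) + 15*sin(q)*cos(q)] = -q^2*sin(q) - 5*q^2*cos(q) - 23*q*sin(q) - 10*q*sin(2*q) - 11*q*cos(q) + 6*q - 28*sin(q) - 30*sin(2*q) + 16*cos(q) + 10*cos(2*q) + 6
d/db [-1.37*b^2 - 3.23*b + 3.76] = -2.74*b - 3.23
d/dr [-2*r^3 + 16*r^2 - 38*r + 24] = -6*r^2 + 32*r - 38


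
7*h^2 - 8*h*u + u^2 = (-7*h + u)*(-h + u)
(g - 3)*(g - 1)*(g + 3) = g^3 - g^2 - 9*g + 9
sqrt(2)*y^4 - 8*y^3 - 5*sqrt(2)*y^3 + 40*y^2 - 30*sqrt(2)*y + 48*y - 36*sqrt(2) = (y - 6)*(y - 3*sqrt(2))*(y - sqrt(2))*(sqrt(2)*y + sqrt(2))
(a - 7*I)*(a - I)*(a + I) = a^3 - 7*I*a^2 + a - 7*I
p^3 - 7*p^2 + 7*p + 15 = (p - 5)*(p - 3)*(p + 1)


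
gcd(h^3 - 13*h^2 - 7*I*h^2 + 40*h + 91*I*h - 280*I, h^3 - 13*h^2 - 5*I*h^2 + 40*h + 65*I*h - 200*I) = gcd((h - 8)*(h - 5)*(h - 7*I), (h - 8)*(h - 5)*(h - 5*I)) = h^2 - 13*h + 40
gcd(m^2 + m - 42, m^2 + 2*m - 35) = m + 7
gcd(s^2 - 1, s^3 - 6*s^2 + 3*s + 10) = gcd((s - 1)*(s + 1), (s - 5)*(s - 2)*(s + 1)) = s + 1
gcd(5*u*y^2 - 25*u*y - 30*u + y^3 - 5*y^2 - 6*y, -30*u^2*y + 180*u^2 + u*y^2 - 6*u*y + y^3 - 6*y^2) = y - 6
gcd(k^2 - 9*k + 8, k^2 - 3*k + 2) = k - 1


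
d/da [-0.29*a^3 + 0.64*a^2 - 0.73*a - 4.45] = -0.87*a^2 + 1.28*a - 0.73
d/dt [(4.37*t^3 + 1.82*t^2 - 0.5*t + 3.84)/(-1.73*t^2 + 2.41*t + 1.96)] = (-7.5601*t^4 + 21.0634*t^3 + 29.2168*t^2 + 20.4208*t - 10.2344)/(2.9929*t^4 - 8.3386*t^3 - 0.9735*t^2 + 9.4472*t + 3.8416)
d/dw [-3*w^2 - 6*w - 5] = -6*w - 6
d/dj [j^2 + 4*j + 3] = 2*j + 4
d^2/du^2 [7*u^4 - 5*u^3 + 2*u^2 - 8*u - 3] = 84*u^2 - 30*u + 4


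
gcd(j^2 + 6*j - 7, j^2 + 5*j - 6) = j - 1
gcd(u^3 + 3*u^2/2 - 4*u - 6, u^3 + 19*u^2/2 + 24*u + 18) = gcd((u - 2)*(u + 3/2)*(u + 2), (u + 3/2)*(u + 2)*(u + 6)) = u^2 + 7*u/2 + 3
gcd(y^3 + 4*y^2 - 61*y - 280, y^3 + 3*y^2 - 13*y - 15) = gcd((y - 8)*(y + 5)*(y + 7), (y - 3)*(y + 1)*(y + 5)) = y + 5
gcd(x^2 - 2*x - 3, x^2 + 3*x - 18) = x - 3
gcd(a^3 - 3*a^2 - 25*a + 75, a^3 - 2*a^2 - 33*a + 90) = a^2 - 8*a + 15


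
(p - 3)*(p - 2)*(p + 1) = p^3 - 4*p^2 + p + 6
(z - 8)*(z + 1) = z^2 - 7*z - 8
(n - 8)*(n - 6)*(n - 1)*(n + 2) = n^4 - 13*n^3 + 32*n^2 + 76*n - 96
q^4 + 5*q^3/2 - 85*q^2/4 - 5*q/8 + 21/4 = (q - 7/2)*(q - 1/2)*(q + 1/2)*(q + 6)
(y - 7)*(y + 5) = y^2 - 2*y - 35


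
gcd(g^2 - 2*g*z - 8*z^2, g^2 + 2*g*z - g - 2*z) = g + 2*z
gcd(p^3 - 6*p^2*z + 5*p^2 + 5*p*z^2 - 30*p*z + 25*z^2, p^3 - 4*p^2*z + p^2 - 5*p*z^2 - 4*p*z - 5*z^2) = -p + 5*z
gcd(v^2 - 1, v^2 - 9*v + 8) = v - 1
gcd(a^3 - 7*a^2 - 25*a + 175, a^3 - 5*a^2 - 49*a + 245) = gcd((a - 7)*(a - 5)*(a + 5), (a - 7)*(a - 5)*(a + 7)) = a^2 - 12*a + 35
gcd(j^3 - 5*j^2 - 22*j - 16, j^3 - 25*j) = 1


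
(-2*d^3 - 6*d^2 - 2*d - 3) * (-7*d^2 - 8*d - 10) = 14*d^5 + 58*d^4 + 82*d^3 + 97*d^2 + 44*d + 30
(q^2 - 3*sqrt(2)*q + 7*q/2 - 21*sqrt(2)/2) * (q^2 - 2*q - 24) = q^4 - 3*sqrt(2)*q^3 + 3*q^3/2 - 31*q^2 - 9*sqrt(2)*q^2/2 - 84*q + 93*sqrt(2)*q + 252*sqrt(2)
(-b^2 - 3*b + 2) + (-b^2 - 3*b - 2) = -2*b^2 - 6*b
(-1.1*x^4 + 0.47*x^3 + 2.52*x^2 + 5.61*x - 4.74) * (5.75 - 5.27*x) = 5.797*x^5 - 8.8019*x^4 - 10.5779*x^3 - 15.0747*x^2 + 57.2373*x - 27.255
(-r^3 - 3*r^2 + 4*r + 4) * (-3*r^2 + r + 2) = 3*r^5 + 8*r^4 - 17*r^3 - 14*r^2 + 12*r + 8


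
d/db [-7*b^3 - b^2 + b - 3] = -21*b^2 - 2*b + 1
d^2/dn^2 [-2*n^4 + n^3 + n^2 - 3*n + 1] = -24*n^2 + 6*n + 2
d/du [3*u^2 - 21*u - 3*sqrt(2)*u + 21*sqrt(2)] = 6*u - 21 - 3*sqrt(2)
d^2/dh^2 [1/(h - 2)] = 2/(h - 2)^3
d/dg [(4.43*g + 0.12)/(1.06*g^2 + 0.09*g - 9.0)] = (4.6958*g^2 + 0.3987*g - (2.12*g + 0.09)*(4.43*g + 0.12) - 39.87)/(1.06*g^2 + 0.09*g - 9.0)^2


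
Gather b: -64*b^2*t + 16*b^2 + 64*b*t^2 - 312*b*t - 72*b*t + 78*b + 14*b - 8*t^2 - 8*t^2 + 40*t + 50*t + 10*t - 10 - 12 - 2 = b^2*(16 - 64*t) + b*(64*t^2 - 384*t + 92) - 16*t^2 + 100*t - 24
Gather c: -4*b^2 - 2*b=-4*b^2 - 2*b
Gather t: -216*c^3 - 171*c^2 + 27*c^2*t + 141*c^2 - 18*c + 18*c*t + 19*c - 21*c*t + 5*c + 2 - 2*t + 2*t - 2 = -216*c^3 - 30*c^2 + 6*c + t*(27*c^2 - 3*c)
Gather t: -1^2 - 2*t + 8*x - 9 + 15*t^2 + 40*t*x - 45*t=15*t^2 + t*(40*x - 47) + 8*x - 10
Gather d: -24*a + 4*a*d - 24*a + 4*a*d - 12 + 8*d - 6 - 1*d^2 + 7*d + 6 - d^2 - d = -48*a - 2*d^2 + d*(8*a + 14) - 12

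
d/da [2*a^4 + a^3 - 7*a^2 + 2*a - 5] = 8*a^3 + 3*a^2 - 14*a + 2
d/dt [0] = 0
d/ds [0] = 0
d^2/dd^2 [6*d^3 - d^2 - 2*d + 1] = 36*d - 2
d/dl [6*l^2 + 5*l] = 12*l + 5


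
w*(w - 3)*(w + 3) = w^3 - 9*w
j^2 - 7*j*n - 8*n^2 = (j - 8*n)*(j + n)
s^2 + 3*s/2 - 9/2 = (s - 3/2)*(s + 3)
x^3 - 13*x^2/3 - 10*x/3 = x*(x - 5)*(x + 2/3)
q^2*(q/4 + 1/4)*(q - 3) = q^4/4 - q^3/2 - 3*q^2/4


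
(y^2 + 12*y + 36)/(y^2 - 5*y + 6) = (y^2 + 12*y + 36)/(y^2 - 5*y + 6)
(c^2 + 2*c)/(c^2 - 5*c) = (c + 2)/(c - 5)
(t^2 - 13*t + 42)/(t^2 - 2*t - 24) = (t - 7)/(t + 4)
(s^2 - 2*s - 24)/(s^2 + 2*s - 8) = (s - 6)/(s - 2)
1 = 1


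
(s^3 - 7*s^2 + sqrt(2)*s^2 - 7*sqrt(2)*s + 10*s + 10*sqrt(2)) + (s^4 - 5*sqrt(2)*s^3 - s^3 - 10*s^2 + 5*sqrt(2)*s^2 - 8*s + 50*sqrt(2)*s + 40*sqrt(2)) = s^4 - 5*sqrt(2)*s^3 - 17*s^2 + 6*sqrt(2)*s^2 + 2*s + 43*sqrt(2)*s + 50*sqrt(2)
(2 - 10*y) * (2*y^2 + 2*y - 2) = -20*y^3 - 16*y^2 + 24*y - 4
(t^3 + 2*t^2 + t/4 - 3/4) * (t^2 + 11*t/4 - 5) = t^5 + 19*t^4/4 + 3*t^3/4 - 161*t^2/16 - 53*t/16 + 15/4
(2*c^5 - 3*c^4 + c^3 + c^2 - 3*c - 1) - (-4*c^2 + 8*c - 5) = 2*c^5 - 3*c^4 + c^3 + 5*c^2 - 11*c + 4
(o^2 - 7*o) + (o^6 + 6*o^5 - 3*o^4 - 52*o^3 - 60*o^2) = o^6 + 6*o^5 - 3*o^4 - 52*o^3 - 59*o^2 - 7*o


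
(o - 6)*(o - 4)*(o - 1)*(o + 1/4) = o^4 - 43*o^3/4 + 125*o^2/4 - 31*o/2 - 6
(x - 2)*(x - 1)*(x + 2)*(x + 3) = x^4 + 2*x^3 - 7*x^2 - 8*x + 12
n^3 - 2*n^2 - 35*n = n*(n - 7)*(n + 5)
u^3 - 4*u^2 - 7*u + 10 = (u - 5)*(u - 1)*(u + 2)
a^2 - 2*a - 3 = (a - 3)*(a + 1)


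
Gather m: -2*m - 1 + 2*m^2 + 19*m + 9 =2*m^2 + 17*m + 8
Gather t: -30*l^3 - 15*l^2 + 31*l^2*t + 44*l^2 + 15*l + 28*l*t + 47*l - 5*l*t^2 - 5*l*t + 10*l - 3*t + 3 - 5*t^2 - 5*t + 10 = -30*l^3 + 29*l^2 + 72*l + t^2*(-5*l - 5) + t*(31*l^2 + 23*l - 8) + 13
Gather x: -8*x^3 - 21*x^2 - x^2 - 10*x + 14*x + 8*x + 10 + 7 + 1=-8*x^3 - 22*x^2 + 12*x + 18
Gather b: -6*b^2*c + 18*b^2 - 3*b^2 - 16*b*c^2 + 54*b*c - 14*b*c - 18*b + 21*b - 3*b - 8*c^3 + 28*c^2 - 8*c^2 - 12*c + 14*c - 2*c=b^2*(15 - 6*c) + b*(-16*c^2 + 40*c) - 8*c^3 + 20*c^2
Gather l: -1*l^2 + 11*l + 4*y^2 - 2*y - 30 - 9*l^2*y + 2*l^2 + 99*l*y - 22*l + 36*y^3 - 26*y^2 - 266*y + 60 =l^2*(1 - 9*y) + l*(99*y - 11) + 36*y^3 - 22*y^2 - 268*y + 30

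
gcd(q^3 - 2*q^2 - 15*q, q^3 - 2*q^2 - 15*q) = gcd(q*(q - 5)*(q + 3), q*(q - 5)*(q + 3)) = q^3 - 2*q^2 - 15*q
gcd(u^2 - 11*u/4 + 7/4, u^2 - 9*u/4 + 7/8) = u - 7/4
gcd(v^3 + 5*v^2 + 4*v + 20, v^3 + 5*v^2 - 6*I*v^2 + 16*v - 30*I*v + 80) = v^2 + v*(5 + 2*I) + 10*I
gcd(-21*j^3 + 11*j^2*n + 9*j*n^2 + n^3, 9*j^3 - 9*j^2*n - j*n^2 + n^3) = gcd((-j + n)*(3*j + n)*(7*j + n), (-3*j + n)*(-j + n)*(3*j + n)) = 3*j^2 - 2*j*n - n^2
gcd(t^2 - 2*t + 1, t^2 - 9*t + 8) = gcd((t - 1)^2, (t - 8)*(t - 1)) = t - 1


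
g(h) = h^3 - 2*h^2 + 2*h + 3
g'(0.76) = 0.69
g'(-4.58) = 83.25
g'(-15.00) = 737.00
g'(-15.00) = 737.00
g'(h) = 3*h^2 - 4*h + 2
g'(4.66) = 48.51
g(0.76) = 3.80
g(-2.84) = -41.72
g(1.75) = 5.73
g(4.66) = 70.08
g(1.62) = 5.24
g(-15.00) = -3852.00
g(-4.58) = -144.18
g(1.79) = 5.91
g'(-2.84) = 37.56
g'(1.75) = 4.19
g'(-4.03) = 66.84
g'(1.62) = 3.39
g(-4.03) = -102.99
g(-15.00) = -3852.00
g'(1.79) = 4.45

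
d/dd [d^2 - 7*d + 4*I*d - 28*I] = 2*d - 7 + 4*I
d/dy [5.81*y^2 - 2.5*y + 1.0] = 11.62*y - 2.5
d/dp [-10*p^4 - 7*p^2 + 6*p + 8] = -40*p^3 - 14*p + 6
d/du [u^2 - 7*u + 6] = 2*u - 7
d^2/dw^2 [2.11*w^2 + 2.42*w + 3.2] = 4.22000000000000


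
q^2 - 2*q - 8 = (q - 4)*(q + 2)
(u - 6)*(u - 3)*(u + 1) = u^3 - 8*u^2 + 9*u + 18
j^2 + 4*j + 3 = (j + 1)*(j + 3)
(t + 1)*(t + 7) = t^2 + 8*t + 7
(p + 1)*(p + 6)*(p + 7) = p^3 + 14*p^2 + 55*p + 42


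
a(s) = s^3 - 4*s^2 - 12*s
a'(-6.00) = 144.00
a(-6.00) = -288.00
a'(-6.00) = 144.00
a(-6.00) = -288.00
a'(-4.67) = 90.79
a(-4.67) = -133.04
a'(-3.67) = 57.77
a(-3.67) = -59.27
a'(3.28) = -5.96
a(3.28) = -47.11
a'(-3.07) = 40.83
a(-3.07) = -29.79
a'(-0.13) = -10.91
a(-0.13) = 1.49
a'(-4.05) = 69.61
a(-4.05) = -83.44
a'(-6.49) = 166.28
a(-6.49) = -363.96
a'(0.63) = -15.85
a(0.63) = -8.90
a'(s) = 3*s^2 - 8*s - 12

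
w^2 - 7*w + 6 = (w - 6)*(w - 1)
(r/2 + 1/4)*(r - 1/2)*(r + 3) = r^3/2 + 3*r^2/2 - r/8 - 3/8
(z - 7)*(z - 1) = z^2 - 8*z + 7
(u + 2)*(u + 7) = u^2 + 9*u + 14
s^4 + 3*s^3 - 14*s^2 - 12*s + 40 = (s - 2)^2*(s + 2)*(s + 5)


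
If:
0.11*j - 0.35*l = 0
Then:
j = 3.18181818181818*l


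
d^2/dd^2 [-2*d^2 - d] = -4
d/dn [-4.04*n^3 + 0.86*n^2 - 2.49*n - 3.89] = -12.12*n^2 + 1.72*n - 2.49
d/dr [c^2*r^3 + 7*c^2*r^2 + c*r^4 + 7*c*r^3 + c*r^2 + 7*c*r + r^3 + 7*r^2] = 3*c^2*r^2 + 14*c^2*r + 4*c*r^3 + 21*c*r^2 + 2*c*r + 7*c + 3*r^2 + 14*r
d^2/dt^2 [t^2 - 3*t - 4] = 2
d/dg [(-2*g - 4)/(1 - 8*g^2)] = 2*(8*g^2 - 16*g*(g + 2) - 1)/(8*g^2 - 1)^2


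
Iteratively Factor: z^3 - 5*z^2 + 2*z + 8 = (z - 4)*(z^2 - z - 2) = (z - 4)*(z + 1)*(z - 2)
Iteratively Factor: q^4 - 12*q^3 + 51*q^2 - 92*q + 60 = (q - 5)*(q^3 - 7*q^2 + 16*q - 12) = (q - 5)*(q - 2)*(q^2 - 5*q + 6) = (q - 5)*(q - 3)*(q - 2)*(q - 2)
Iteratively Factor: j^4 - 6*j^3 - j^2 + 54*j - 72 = (j - 4)*(j^3 - 2*j^2 - 9*j + 18) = (j - 4)*(j - 2)*(j^2 - 9) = (j - 4)*(j - 2)*(j + 3)*(j - 3)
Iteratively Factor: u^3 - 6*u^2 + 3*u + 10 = (u - 2)*(u^2 - 4*u - 5) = (u - 2)*(u + 1)*(u - 5)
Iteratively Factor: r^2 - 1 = (r + 1)*(r - 1)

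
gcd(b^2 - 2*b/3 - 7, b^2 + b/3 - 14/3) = b + 7/3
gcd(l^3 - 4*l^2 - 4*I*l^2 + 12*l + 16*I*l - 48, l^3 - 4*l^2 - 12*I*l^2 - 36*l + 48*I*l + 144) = l^2 + l*(-4 - 6*I) + 24*I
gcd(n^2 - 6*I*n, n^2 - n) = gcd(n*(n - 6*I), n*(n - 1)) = n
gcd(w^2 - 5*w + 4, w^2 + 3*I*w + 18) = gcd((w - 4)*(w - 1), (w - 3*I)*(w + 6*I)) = 1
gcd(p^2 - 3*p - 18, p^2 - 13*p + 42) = p - 6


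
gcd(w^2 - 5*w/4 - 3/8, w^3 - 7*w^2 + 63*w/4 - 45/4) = w - 3/2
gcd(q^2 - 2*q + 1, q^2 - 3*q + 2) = q - 1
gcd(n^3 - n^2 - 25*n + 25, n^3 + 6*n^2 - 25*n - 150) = n^2 - 25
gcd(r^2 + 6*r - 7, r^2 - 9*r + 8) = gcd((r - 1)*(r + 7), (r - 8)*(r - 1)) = r - 1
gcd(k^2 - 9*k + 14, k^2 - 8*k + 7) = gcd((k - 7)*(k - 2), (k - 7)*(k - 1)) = k - 7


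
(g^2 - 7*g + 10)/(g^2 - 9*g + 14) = (g - 5)/(g - 7)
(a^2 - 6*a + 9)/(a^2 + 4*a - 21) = (a - 3)/(a + 7)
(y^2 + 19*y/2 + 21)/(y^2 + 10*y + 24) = (y + 7/2)/(y + 4)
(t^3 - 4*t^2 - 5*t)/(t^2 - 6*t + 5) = t*(t + 1)/(t - 1)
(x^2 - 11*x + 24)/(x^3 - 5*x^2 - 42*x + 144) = 1/(x + 6)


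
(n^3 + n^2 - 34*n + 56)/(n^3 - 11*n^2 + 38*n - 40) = (n + 7)/(n - 5)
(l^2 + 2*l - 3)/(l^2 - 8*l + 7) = (l + 3)/(l - 7)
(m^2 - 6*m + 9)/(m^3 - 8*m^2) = (m^2 - 6*m + 9)/(m^2*(m - 8))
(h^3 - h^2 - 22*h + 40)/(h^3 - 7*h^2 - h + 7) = (h^3 - h^2 - 22*h + 40)/(h^3 - 7*h^2 - h + 7)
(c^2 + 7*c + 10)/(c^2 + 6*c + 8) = (c + 5)/(c + 4)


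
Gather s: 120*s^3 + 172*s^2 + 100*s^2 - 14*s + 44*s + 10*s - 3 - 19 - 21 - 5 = 120*s^3 + 272*s^2 + 40*s - 48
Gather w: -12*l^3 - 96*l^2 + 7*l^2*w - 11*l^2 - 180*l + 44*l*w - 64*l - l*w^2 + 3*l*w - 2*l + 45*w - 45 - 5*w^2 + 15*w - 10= -12*l^3 - 107*l^2 - 246*l + w^2*(-l - 5) + w*(7*l^2 + 47*l + 60) - 55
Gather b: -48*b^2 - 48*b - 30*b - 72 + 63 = -48*b^2 - 78*b - 9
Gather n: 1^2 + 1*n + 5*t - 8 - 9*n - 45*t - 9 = -8*n - 40*t - 16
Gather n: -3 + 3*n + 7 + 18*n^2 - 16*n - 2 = 18*n^2 - 13*n + 2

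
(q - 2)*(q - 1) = q^2 - 3*q + 2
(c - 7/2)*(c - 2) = c^2 - 11*c/2 + 7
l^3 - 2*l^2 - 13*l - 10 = (l - 5)*(l + 1)*(l + 2)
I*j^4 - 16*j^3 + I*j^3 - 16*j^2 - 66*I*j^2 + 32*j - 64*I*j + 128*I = (j + 2)*(j + 8*I)^2*(I*j - I)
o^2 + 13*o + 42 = (o + 6)*(o + 7)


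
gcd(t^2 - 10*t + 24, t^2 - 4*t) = t - 4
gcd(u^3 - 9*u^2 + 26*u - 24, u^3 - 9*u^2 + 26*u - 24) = u^3 - 9*u^2 + 26*u - 24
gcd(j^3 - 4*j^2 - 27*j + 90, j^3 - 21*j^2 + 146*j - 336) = j - 6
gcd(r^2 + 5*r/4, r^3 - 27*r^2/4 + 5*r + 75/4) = r + 5/4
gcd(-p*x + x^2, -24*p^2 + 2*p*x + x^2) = 1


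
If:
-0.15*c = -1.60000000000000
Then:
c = 10.67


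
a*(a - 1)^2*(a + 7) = a^4 + 5*a^3 - 13*a^2 + 7*a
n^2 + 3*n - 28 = (n - 4)*(n + 7)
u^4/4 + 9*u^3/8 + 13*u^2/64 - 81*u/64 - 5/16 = (u/4 + 1)*(u - 1)*(u + 1/4)*(u + 5/4)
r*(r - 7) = r^2 - 7*r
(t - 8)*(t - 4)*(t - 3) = t^3 - 15*t^2 + 68*t - 96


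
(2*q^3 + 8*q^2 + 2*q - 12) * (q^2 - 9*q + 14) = 2*q^5 - 10*q^4 - 42*q^3 + 82*q^2 + 136*q - 168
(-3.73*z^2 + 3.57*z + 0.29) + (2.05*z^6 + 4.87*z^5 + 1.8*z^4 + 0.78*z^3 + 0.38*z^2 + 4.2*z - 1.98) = 2.05*z^6 + 4.87*z^5 + 1.8*z^4 + 0.78*z^3 - 3.35*z^2 + 7.77*z - 1.69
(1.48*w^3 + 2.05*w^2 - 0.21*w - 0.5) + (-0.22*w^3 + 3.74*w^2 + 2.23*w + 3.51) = 1.26*w^3 + 5.79*w^2 + 2.02*w + 3.01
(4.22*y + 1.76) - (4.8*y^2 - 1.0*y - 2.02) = -4.8*y^2 + 5.22*y + 3.78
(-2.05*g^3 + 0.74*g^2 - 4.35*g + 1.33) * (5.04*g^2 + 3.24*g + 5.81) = -10.332*g^5 - 2.9124*g^4 - 31.4369*g^3 - 3.0914*g^2 - 20.9643*g + 7.7273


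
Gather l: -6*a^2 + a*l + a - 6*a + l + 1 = -6*a^2 - 5*a + l*(a + 1) + 1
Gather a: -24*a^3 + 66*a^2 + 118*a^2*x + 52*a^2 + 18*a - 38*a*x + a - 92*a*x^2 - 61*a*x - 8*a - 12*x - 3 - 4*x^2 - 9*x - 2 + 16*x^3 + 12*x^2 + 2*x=-24*a^3 + a^2*(118*x + 118) + a*(-92*x^2 - 99*x + 11) + 16*x^3 + 8*x^2 - 19*x - 5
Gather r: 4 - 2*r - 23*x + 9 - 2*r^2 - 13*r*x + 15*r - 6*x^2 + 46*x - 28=-2*r^2 + r*(13 - 13*x) - 6*x^2 + 23*x - 15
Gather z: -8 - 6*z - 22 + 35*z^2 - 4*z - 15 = 35*z^2 - 10*z - 45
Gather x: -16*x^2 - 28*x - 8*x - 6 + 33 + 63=-16*x^2 - 36*x + 90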